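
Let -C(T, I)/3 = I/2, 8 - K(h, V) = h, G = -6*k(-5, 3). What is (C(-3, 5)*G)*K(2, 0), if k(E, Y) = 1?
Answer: 270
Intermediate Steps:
G = -6 (G = -6*1 = -6)
K(h, V) = 8 - h
C(T, I) = -3*I/2
(C(-3, 5)*G)*K(2, 0) = (-3/2*5*(-6))*(8 - 1*2) = (-15/2*(-6))*(8 - 2) = 45*6 = 270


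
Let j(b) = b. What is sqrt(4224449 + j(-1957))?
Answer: 2*sqrt(1055623) ≈ 2054.9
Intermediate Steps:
sqrt(4224449 + j(-1957)) = sqrt(4224449 - 1957) = sqrt(4222492) = 2*sqrt(1055623)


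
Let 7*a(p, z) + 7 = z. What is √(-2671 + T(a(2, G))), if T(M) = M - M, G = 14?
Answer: I*√2671 ≈ 51.682*I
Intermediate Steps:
a(p, z) = -1 + z/7
T(M) = 0
√(-2671 + T(a(2, G))) = √(-2671 + 0) = √(-2671) = I*√2671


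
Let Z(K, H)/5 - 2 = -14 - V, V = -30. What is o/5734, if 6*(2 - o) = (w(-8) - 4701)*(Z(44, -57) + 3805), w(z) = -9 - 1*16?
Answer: 9203891/17202 ≈ 535.05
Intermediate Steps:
Z(K, H) = 90 (Z(K, H) = 10 + 5*(-14 - 1*(-30)) = 10 + 5*(-14 + 30) = 10 + 5*16 = 10 + 80 = 90)
w(z) = -25 (w(z) = -9 - 16 = -25)
o = 9203891/3 (o = 2 - (-25 - 4701)*(90 + 3805)/6 = 2 - (-2363)*3895/3 = 2 - 1/6*(-18407770) = 2 + 9203885/3 = 9203891/3 ≈ 3.0680e+6)
o/5734 = (9203891/3)/5734 = (9203891/3)*(1/5734) = 9203891/17202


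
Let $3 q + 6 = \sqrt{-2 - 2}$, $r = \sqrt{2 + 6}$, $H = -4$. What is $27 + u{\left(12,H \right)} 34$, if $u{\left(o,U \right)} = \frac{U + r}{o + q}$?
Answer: $27 - \frac{51 \left(2 - \sqrt{2}\right) \left(15 - i\right)}{113} \approx 23.034 + 0.26438 i$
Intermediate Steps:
$r = 2 \sqrt{2}$ ($r = \sqrt{8} = 2 \sqrt{2} \approx 2.8284$)
$q = -2 + \frac{2 i}{3}$ ($q = -2 + \frac{\sqrt{-2 - 2}}{3} = -2 + \frac{\sqrt{-4}}{3} = -2 + \frac{2 i}{3} \approx -2.0 + 0.66667 i$)
$u{\left(o,U \right)} = \frac{U + 2 \sqrt{2}}{-2 + o + \frac{2 i}{3}}$ ($u{\left(o,U \right)} = \frac{U + 2 \sqrt{2}}{o - \left(2 - \frac{2 i}{3}\right)} = \frac{U + 2 \sqrt{2}}{-2 + o + \frac{2 i}{3}}$)
$27 + u{\left(12,H \right)} 34 = 27 + \frac{3 \left(-4 + 2 \sqrt{2}\right)}{-6 + 2 i + 3 \cdot 12} \cdot 34 = 27 + \frac{3 \left(-4 + 2 \sqrt{2}\right)}{-6 + 2 i + 36} \cdot 34 = 27 + \frac{3 \left(-4 + 2 \sqrt{2}\right)}{30 + 2 i} 34 = 27 + 3 \frac{30 - 2 i}{904} \left(-4 + 2 \sqrt{2}\right) 34 = 27 + \frac{3 \left(-4 + 2 \sqrt{2}\right) \left(30 - 2 i\right)}{904} \cdot 34 = 27 + \frac{51 \left(-4 + 2 \sqrt{2}\right) \left(30 - 2 i\right)}{452}$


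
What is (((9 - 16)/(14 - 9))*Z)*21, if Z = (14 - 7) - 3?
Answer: -588/5 ≈ -117.60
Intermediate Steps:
Z = 4 (Z = 7 - 3 = 4)
(((9 - 16)/(14 - 9))*Z)*21 = (((9 - 16)/(14 - 9))*4)*21 = (-7/5*4)*21 = (-7*1/5*4)*21 = -7/5*4*21 = -28/5*21 = -588/5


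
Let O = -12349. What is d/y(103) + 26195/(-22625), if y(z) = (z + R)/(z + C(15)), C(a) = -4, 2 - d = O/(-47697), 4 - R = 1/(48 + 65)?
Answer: 26282908209/57986037850 ≈ 0.45326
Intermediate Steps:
R = 451/113 (R = 4 - 1/(48 + 65) = 4 - 1/113 = 451/113 ≈ 3.9911)
d = 83045/47697 (d = 2 - (-12349)/(-47697) = 2 - (-12349)*(-1)/47697 = 2 - 1*12349/47697 = 2 - 12349/47697 = 83045/47697 ≈ 1.7411)
y(z) = (451/113 + z)/(-4 + z) (y(z) = (z + 451/113)/(z - 4) = (451/113 + z)/(-4 + z))
d/y(103) + 26195/(-22625) = 83045/(47697*(((451/113 + 103)/(-4 + 103)))) + 26195/(-22625) = 83045/(47697*(((12090/113)/99))) + 26195*(-1/22625) = 83045/(47697*(((1/99)*(12090/113)))) - 5239/4525 = 83045/(47697*(4030/3729)) - 5239/4525 = (83045/47697)*(3729/4030) - 5239/4525 = 20644987/12814594 - 5239/4525 = 26282908209/57986037850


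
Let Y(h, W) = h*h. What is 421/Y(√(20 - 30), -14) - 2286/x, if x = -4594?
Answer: -955607/22970 ≈ -41.602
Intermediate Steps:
Y(h, W) = h²
421/Y(√(20 - 30), -14) - 2286/x = 421/((√(20 - 30))²) - 2286/(-4594) = 421/((√(-10))²) - 2286*(-1/4594) = 421/((I*√10)²) + 1143/2297 = 421/(-10) + 1143/2297 = 421*(-⅒) + 1143/2297 = -421/10 + 1143/2297 = -955607/22970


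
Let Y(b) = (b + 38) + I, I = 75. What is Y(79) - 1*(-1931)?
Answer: 2123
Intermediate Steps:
Y(b) = 113 + b (Y(b) = (b + 38) + 75 = (38 + b) + 75 = 113 + b)
Y(79) - 1*(-1931) = (113 + 79) - 1*(-1931) = 192 + 1931 = 2123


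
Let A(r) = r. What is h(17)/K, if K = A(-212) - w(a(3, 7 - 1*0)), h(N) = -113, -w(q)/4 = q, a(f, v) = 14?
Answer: 113/156 ≈ 0.72436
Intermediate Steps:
w(q) = -4*q
K = -156 (K = -212 - (-4)*14 = -212 - 1*(-56) = -212 + 56 = -156)
h(17)/K = -113/(-156) = -113*(-1/156) = 113/156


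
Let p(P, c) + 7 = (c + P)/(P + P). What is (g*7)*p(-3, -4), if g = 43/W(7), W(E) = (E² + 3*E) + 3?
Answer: -10535/438 ≈ -24.053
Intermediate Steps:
W(E) = 3 + E² + 3*E
g = 43/73 (g = 43/(3 + 7² + 3*7) = 43/(3 + 49 + 21) = 43/73 ≈ 0.58904)
p(P, c) = -7 + (P + c)/(2*P) (p(P, c) = -7 + (c + P)/(P + P) = -7 + (P + c)/((2*P)) = -7 + (P + c)*(1/(2*P)) = -7 + (P + c)/(2*P))
(g*7)*p(-3, -4) = ((43/73)*7)*((½)*(-4 - 13*(-3))/(-3)) = 301*((½)*(-⅓)*(-4 + 39))/73 = 301*((½)*(-⅓)*35)/73 = (301/73)*(-35/6) = -10535/438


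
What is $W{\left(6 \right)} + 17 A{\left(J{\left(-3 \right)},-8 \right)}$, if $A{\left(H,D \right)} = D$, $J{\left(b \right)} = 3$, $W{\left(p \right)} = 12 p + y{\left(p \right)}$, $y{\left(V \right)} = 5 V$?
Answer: $-34$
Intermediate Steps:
$W{\left(p \right)} = 17 p$ ($W{\left(p \right)} = 12 p + 5 p = 17 p$)
$W{\left(6 \right)} + 17 A{\left(J{\left(-3 \right)},-8 \right)} = 17 \cdot 6 + 17 \left(-8\right) = 102 - 136 = -34$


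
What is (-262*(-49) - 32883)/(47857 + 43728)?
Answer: -4009/18317 ≈ -0.21887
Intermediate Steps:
(-262*(-49) - 32883)/(47857 + 43728) = (12838 - 32883)/91585 = -20045*1/91585 = -4009/18317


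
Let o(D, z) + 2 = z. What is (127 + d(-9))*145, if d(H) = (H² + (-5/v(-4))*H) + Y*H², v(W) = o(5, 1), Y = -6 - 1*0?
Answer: -46835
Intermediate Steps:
o(D, z) = -2 + z
Y = -6 (Y = -6 + 0 = -6)
v(W) = -1 (v(W) = -2 + 1 = -1)
d(H) = -5*H² + 5*H (d(H) = (H² + (-5/(-1))*H) - 6*H² = (H² + (-5*(-1))*H) - 6*H² = (H² + 5*H) - 6*H² = -5*H² + 5*H)
(127 + d(-9))*145 = (127 + 5*(-9)*(1 - 1*(-9)))*145 = (127 + 5*(-9)*(1 + 9))*145 = (127 + 5*(-9)*10)*145 = (127 - 450)*145 = -323*145 = -46835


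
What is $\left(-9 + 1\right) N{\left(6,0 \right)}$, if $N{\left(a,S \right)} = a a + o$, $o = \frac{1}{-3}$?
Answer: $- \frac{856}{3} \approx -285.33$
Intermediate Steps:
$o = - \frac{1}{3} \approx -0.33333$
$N{\left(a,S \right)} = - \frac{1}{3} + a^{2}$ ($N{\left(a,S \right)} = a a - \frac{1}{3} = a^{2} - \frac{1}{3} = - \frac{1}{3} + a^{2}$)
$\left(-9 + 1\right) N{\left(6,0 \right)} = \left(-9 + 1\right) \left(- \frac{1}{3} + 6^{2}\right) = - 8 \left(- \frac{1}{3} + 36\right) = \left(-8\right) \frac{107}{3} = - \frac{856}{3}$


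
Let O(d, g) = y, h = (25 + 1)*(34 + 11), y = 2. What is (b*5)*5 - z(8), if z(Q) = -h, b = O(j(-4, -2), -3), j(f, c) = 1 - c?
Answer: 1220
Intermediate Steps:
h = 1170 (h = 26*45 = 1170)
O(d, g) = 2
b = 2
z(Q) = -1170 (z(Q) = -1*1170 = -1170)
(b*5)*5 - z(8) = (2*5)*5 - 1*(-1170) = 10*5 + 1170 = 50 + 1170 = 1220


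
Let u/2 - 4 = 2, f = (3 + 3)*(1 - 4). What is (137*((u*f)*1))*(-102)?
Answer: 3018384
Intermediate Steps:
f = -18 (f = 6*(-3) = -18)
u = 12 (u = 8 + 2*2 = 8 + 4 = 12)
(137*((u*f)*1))*(-102) = (137*((12*(-18))*1))*(-102) = (137*(-216*1))*(-102) = (137*(-216))*(-102) = -29592*(-102) = 3018384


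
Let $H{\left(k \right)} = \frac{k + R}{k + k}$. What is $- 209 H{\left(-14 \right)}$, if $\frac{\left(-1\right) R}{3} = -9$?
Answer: $\frac{2717}{28} \approx 97.036$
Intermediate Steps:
$R = 27$ ($R = \left(-3\right) \left(-9\right) = 27$)
$H{\left(k \right)} = \frac{27 + k}{2 k}$ ($H{\left(k \right)} = \frac{k + 27}{k + k} = \frac{27 + k}{2 k}$)
$- 209 H{\left(-14 \right)} = - 209 \frac{27 - 14}{2 \left(-14\right)} = - 209 \cdot \frac{1}{2} \left(- \frac{1}{14}\right) 13 = \left(-209\right) \left(- \frac{13}{28}\right) = \frac{2717}{28}$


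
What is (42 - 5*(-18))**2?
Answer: 17424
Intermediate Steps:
(42 - 5*(-18))**2 = (42 + 90)**2 = 132**2 = 17424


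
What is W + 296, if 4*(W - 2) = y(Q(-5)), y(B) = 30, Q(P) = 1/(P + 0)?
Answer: 611/2 ≈ 305.50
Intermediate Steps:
Q(P) = 1/P
W = 19/2 (W = 2 + (1/4)*30 = 2 + 15/2 = 19/2 ≈ 9.5000)
W + 296 = 19/2 + 296 = 611/2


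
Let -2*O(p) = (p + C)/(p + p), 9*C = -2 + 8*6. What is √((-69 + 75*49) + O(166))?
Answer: √894238514/498 ≈ 60.048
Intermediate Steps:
C = 46/9 (C = (-2 + 8*6)/9 = (-2 + 48)/9 = (⅑)*46 = 46/9 ≈ 5.1111)
O(p) = -(46/9 + p)/(4*p) (O(p) = -(p + 46/9)/(2*(p + p)) = -(46/9 + p)/(2*(2*p)) = -(46/9 + p)*1/(2*p)/2 = -(46/9 + p)/(4*p))
√((-69 + 75*49) + O(166)) = √((-69 + 75*49) + (1/36)*(-46 - 9*166)/166) = √((-69 + 3675) + (1/36)*(1/166)*(-46 - 1494)) = √(3606 + (1/36)*(1/166)*(-1540)) = √(3606 - 385/1494) = √(5386979/1494) = √894238514/498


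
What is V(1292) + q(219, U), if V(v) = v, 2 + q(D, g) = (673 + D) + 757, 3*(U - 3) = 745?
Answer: 2939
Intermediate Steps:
U = 754/3 (U = 3 + (⅓)*745 = 3 + 745/3 = 754/3 ≈ 251.33)
q(D, g) = 1428 + D (q(D, g) = -2 + ((673 + D) + 757) = -2 + (1430 + D) = 1428 + D)
V(1292) + q(219, U) = 1292 + (1428 + 219) = 1292 + 1647 = 2939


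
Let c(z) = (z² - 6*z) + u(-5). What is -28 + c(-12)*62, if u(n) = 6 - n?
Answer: 14046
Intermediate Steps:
c(z) = 11 + z² - 6*z (c(z) = (z² - 6*z) + (6 - 1*(-5)) = (z² - 6*z) + (6 + 5) = (z² - 6*z) + 11 = 11 + z² - 6*z)
-28 + c(-12)*62 = -28 + (11 + (-12)² - 6*(-12))*62 = -28 + (11 + 144 + 72)*62 = -28 + 227*62 = -28 + 14074 = 14046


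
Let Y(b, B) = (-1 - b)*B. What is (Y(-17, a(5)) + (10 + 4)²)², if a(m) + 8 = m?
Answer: 21904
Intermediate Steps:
a(m) = -8 + m
Y(b, B) = B*(-1 - b)
(Y(-17, a(5)) + (10 + 4)²)² = (-(-8 + 5)*(1 - 17) + (10 + 4)²)² = (-1*(-3)*(-16) + 14²)² = (-48 + 196)² = 148² = 21904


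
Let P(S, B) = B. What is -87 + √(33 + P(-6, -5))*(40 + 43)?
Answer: -87 + 166*√7 ≈ 352.19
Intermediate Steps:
-87 + √(33 + P(-6, -5))*(40 + 43) = -87 + √(33 - 5)*(40 + 43) = -87 + √28*83 = -87 + (2*√7)*83 = -87 + 166*√7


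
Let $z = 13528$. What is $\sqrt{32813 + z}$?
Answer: $3 \sqrt{5149} \approx 215.27$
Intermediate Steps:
$\sqrt{32813 + z} = \sqrt{32813 + 13528} = \sqrt{46341} = 3 \sqrt{5149}$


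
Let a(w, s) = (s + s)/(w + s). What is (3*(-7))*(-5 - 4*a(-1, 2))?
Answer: 441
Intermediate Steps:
a(w, s) = 2*s/(s + w) (a(w, s) = (2*s)/(s + w) = 2*s/(s + w))
(3*(-7))*(-5 - 4*a(-1, 2)) = (3*(-7))*(-5 - 8*2/(2 - 1)) = -21*(-5 - 8*2/1) = -21*(-5 - 8*2) = -21*(-5 - 4*4) = -21*(-5 - 16) = -21*(-21) = 441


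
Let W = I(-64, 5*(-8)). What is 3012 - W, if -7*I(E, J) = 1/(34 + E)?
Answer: 632519/210 ≈ 3012.0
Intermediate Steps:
I(E, J) = -1/(7*(34 + E))
W = 1/210 (W = -1/(238 + 7*(-64)) = -1/(238 - 448) = -1/(-210) = -1*(-1/210) = 1/210 ≈ 0.0047619)
3012 - W = 3012 - 1*1/210 = 3012 - 1/210 = 632519/210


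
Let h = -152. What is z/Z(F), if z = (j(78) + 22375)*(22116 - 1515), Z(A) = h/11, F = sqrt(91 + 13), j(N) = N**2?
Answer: -6449122449/152 ≈ -4.2428e+7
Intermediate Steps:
F = 2*sqrt(26) (F = sqrt(104) = 2*sqrt(26) ≈ 10.198)
Z(A) = -152/11
z = 586283859 (z = (78**2 + 22375)*(22116 - 1515) = (6084 + 22375)*20601 = 28459*20601 = 586283859)
z/Z(F) = 586283859/(-152/11) = 586283859*(-11/152) = -6449122449/152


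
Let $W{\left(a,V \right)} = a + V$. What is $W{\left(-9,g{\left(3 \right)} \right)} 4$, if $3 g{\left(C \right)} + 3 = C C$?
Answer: $-28$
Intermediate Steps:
$g{\left(C \right)} = -1 + \frac{C^{2}}{3}$ ($g{\left(C \right)} = -1 + \frac{C C}{3} = -1 + \frac{C^{2}}{3}$)
$W{\left(a,V \right)} = V + a$
$W{\left(-9,g{\left(3 \right)} \right)} 4 = \left(\left(-1 + \frac{3^{2}}{3}\right) - 9\right) 4 = \left(\left(-1 + \frac{1}{3} \cdot 9\right) - 9\right) 4 = \left(\left(-1 + 3\right) - 9\right) 4 = \left(2 - 9\right) 4 = \left(-7\right) 4 = -28$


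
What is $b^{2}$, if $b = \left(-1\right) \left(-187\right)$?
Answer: $34969$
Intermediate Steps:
$b = 187$
$b^{2} = 187^{2} = 34969$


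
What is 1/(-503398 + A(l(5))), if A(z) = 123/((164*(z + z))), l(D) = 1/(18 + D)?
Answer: -8/4027115 ≈ -1.9865e-6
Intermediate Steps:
A(z) = 3/(8*z) (A(z) = 123/((164*(2*z))) = 123/((328*z)) = 123*(1/(328*z)) = 3/(8*z))
1/(-503398 + A(l(5))) = 1/(-503398 + 3/(8*(1/(18 + 5)))) = 1/(-503398 + 3/(8*(1/23))) = 1/(-503398 + (3/8)*23) = 1/(-503398 + 69/8) = 1/(-4027115/8) = -8/4027115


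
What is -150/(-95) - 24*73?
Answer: -33258/19 ≈ -1750.4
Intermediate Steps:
-150/(-95) - 24*73 = -150*(-1/95) - 1752 = 30/19 - 1752 = -33258/19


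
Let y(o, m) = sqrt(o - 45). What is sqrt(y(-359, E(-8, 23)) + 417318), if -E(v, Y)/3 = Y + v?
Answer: sqrt(417318 + 2*I*sqrt(101)) ≈ 646.0 + 0.02*I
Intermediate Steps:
E(v, Y) = -3*Y - 3*v (E(v, Y) = -3*(Y + v) = -3*Y - 3*v)
y(o, m) = sqrt(-45 + o)
sqrt(y(-359, E(-8, 23)) + 417318) = sqrt(sqrt(-45 - 359) + 417318) = sqrt(sqrt(-404) + 417318) = sqrt(2*I*sqrt(101) + 417318) = sqrt(417318 + 2*I*sqrt(101))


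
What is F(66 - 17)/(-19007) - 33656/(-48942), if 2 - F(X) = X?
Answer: 320999933/465120297 ≈ 0.69014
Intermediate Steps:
F(X) = 2 - X
F(66 - 17)/(-19007) - 33656/(-48942) = (2 - (66 - 17))/(-19007) - 33656/(-48942) = (2 - 1*49)*(-1/19007) - 33656*(-1/48942) = (2 - 49)*(-1/19007) + 16828/24471 = -47*(-1/19007) + 16828/24471 = 47/19007 + 16828/24471 = 320999933/465120297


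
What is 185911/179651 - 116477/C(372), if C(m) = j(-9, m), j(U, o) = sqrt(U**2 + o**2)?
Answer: 185911/179651 - 116477*sqrt(15385)/46155 ≈ -311.98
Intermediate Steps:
C(m) = sqrt(81 + m**2) (C(m) = sqrt((-9)**2 + m**2) = sqrt(81 + m**2))
185911/179651 - 116477/C(372) = 185911/179651 - 116477/sqrt(81 + 372**2) = 185911*(1/179651) - 116477/sqrt(81 + 138384) = 185911/179651 - 116477*sqrt(15385)/46155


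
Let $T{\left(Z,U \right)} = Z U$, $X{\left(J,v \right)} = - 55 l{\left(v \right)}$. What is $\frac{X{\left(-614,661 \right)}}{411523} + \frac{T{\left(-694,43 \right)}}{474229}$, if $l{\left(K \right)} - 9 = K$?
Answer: $- \frac{4250858288}{27879448681} \approx -0.15247$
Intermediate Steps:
$l{\left(K \right)} = 9 + K$
$X{\left(J,v \right)} = -495 - 55 v$ ($X{\left(J,v \right)} = - 55 \left(9 + v\right) = -495 - 55 v$)
$T{\left(Z,U \right)} = U Z$
$\frac{X{\left(-614,661 \right)}}{411523} + \frac{T{\left(-694,43 \right)}}{474229} = \frac{-495 - 36355}{411523} + \frac{43 \left(-694\right)}{474229} = \left(-495 - 36355\right) \frac{1}{411523} - \frac{29842}{474229} = \left(-36850\right) \frac{1}{411523} - \frac{29842}{474229} = - \frac{36850}{411523} - \frac{29842}{474229} = - \frac{4250858288}{27879448681}$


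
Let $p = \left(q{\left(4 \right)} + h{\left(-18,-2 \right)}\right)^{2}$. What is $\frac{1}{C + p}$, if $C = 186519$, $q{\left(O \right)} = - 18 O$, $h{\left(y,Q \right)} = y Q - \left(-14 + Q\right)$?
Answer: $\frac{1}{186919} \approx 5.3499 \cdot 10^{-6}$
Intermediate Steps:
$h{\left(y,Q \right)} = 14 - Q + Q y$ ($h{\left(y,Q \right)} = Q y - \left(-14 + Q\right) = 14 - Q + Q y$)
$p = 400$ ($p = \left(\left(-18\right) 4 - -52\right)^{2} = \left(-72 + \left(14 + 2 + 36\right)\right)^{2} = \left(-72 + 52\right)^{2} = \left(-20\right)^{2} = 400$)
$\frac{1}{C + p} = \frac{1}{186519 + 400} = \frac{1}{186919}$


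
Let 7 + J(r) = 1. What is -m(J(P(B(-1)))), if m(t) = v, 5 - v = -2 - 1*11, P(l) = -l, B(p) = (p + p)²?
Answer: -18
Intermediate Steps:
B(p) = 4*p² (B(p) = (2*p)² = 4*p²)
J(r) = -6 (J(r) = -7 + 1 = -6)
v = 18 (v = 5 - (-2 - 1*11) = 5 - (-2 - 11) = 5 - 1*(-13) = 5 + 13 = 18)
m(t) = 18
-m(J(P(B(-1)))) = -1*18 = -18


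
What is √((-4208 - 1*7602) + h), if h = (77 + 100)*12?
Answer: I*√9686 ≈ 98.417*I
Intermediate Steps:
h = 2124 (h = 177*12 = 2124)
√((-4208 - 1*7602) + h) = √((-4208 - 1*7602) + 2124) = √((-4208 - 7602) + 2124) = √(-11810 + 2124) = √(-9686) = I*√9686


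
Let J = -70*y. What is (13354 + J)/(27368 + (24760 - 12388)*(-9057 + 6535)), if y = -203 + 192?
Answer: -3531/7793704 ≈ -0.00045306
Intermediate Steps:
y = -11
J = 770 (J = -70*(-11) = 770)
(13354 + J)/(27368 + (24760 - 12388)*(-9057 + 6535)) = (13354 + 770)/(27368 + (24760 - 12388)*(-9057 + 6535)) = 14124/(27368 + 12372*(-2522)) = 14124/(27368 - 31202184) = 14124/(-31174816) = 14124*(-1/31174816) = -3531/7793704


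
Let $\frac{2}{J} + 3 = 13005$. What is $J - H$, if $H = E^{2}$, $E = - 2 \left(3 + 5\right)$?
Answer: $- \frac{1664255}{6501} \approx -256.0$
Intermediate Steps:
$J = \frac{1}{6501}$ ($J = \frac{2}{-3 + 13005} = \frac{2}{13002} = 2 \cdot \frac{1}{13002} = \frac{1}{6501} \approx 0.00015382$)
$E = -16$ ($E = \left(-2\right) 8 = -16$)
$H = 256$ ($H = \left(-16\right)^{2} = 256$)
$J - H = \frac{1}{6501} - 256 = - \frac{1664255}{6501}$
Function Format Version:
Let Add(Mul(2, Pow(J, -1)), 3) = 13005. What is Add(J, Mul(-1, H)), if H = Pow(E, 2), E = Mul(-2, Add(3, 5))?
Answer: Rational(-1664255, 6501) ≈ -256.00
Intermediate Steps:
J = Rational(1, 6501) (J = Mul(2, Pow(Add(-3, 13005), -1)) = Mul(2, Pow(13002, -1)) = Mul(2, Rational(1, 13002)) = Rational(1, 6501) ≈ 0.00015382)
E = -16 (E = Mul(-2, 8) = -16)
H = 256 (H = Pow(-16, 2) = 256)
Add(J, Mul(-1, H)) = Add(Rational(1, 6501), Mul(-1, 256)) = Add(Rational(1, 6501), -256) = Rational(-1664255, 6501)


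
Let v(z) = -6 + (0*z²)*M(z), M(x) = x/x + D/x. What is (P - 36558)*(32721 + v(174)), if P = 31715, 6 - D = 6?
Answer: -158438745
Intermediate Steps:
D = 0 (D = 6 - 1*6 = 6 - 6 = 0)
M(x) = 1 (M(x) = x/x + 0/x = 1 + 0 = 1)
v(z) = -6 (v(z) = -6 + (0*z²)*1 = -6 + 0*1 = -6 + 0 = -6)
(P - 36558)*(32721 + v(174)) = (31715 - 36558)*(32721 - 6) = -4843*32715 = -158438745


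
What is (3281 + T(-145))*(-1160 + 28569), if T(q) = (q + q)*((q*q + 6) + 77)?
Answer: -167689330951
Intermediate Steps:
T(q) = 2*q*(83 + q²) (T(q) = (2*q)*((q² + 6) + 77) = (2*q)*((6 + q²) + 77) = (2*q)*(83 + q²) = 2*q*(83 + q²))
(3281 + T(-145))*(-1160 + 28569) = (3281 + 2*(-145)*(83 + (-145)²))*(-1160 + 28569) = (3281 + 2*(-145)*(83 + 21025))*27409 = (3281 + 2*(-145)*21108)*27409 = (3281 - 6121320)*27409 = -6118039*27409 = -167689330951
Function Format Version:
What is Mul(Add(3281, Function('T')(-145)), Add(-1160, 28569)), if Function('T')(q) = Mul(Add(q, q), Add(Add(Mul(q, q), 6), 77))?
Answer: -167689330951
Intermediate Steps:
Function('T')(q) = Mul(2, q, Add(83, Pow(q, 2))) (Function('T')(q) = Mul(Mul(2, q), Add(Add(Pow(q, 2), 6), 77)) = Mul(Mul(2, q), Add(Add(6, Pow(q, 2)), 77)) = Mul(Mul(2, q), Add(83, Pow(q, 2))) = Mul(2, q, Add(83, Pow(q, 2))))
Mul(Add(3281, Function('T')(-145)), Add(-1160, 28569)) = Mul(Add(3281, Mul(2, -145, Add(83, Pow(-145, 2)))), Add(-1160, 28569)) = Mul(Add(3281, Mul(2, -145, Add(83, 21025))), 27409) = Mul(Add(3281, Mul(2, -145, 21108)), 27409) = Mul(Add(3281, -6121320), 27409) = Mul(-6118039, 27409) = -167689330951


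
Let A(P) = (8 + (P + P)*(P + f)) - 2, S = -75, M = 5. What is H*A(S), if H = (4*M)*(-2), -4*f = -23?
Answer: -415740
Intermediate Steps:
f = 23/4 (f = -1/4*(-23) = 23/4 ≈ 5.7500)
A(P) = 6 + 2*P*(23/4 + P) (A(P) = (8 + (P + P)*(P + 23/4)) - 2 = (8 + (2*P)*(23/4 + P)) - 2 = (8 + 2*P*(23/4 + P)) - 2 = 6 + 2*P*(23/4 + P))
H = -40 (H = (4*5)*(-2) = 20*(-2) = -40)
H*A(S) = -40*(6 + 2*(-75)**2 + (23/2)*(-75)) = -40*(6 + 2*5625 - 1725/2) = -40*(6 + 11250 - 1725/2) = -40*20787/2 = -415740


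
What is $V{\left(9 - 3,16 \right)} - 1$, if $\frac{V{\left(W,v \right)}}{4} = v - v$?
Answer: $-1$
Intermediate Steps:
$V{\left(W,v \right)} = 0$ ($V{\left(W,v \right)} = 4 \left(v - v\right) = 4 \cdot 0 = 0$)
$V{\left(9 - 3,16 \right)} - 1 = 0 - 1 = -1$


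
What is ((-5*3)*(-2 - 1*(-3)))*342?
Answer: -5130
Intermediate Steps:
((-5*3)*(-2 - 1*(-3)))*342 = -15*(-2 + 3)*342 = -15*1*342 = -15*342 = -5130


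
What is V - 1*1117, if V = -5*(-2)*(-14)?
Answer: -1257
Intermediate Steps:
V = -140 (V = 10*(-14) = -140)
V - 1*1117 = -140 - 1*1117 = -140 - 1117 = -1257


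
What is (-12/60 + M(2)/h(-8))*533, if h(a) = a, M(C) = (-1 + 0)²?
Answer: -6929/40 ≈ -173.23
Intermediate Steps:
M(C) = 1 (M(C) = (-1)² = 1)
(-12/60 + M(2)/h(-8))*533 = (-12/60 + 1/(-8))*533 = (-12*1/60 + 1*(-⅛))*533 = (-⅕ - ⅛)*533 = -13/40*533 = -6929/40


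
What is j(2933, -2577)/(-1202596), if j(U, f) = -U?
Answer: 2933/1202596 ≈ 0.0024389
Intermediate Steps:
j(2933, -2577)/(-1202596) = -1*2933/(-1202596) = -2933*(-1/1202596) = 2933/1202596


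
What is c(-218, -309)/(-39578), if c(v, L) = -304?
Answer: 152/19789 ≈ 0.0076810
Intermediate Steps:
c(-218, -309)/(-39578) = -304/(-39578) = -304*(-1/39578) = 152/19789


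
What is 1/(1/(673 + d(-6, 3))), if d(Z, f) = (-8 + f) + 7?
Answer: 675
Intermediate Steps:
d(Z, f) = -1 + f
1/(1/(673 + d(-6, 3))) = 1/(1/(673 + (-1 + 3))) = 1/(1/(673 + 2)) = 1/(1/675) = 675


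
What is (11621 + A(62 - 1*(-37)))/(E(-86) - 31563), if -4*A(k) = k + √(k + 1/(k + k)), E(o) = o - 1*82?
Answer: -46385/126924 + √431266/8376984 ≈ -0.36538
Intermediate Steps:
E(o) = -82 + o (E(o) = o - 82 = -82 + o)
A(k) = -k/4 - √(k + 1/(2*k))/4 (A(k) = -(k + √(k + 1/(k + k)))/4 = -(k + √(k + 1/(2*k)))/4 = -k/4 - √(k + 1/(2*k))/4)
(11621 + A(62 - 1*(-37)))/(E(-86) - 31563) = (11621 + (-(62 - 1*(-37))/4 - √(2/(62 - 1*(-37)) + 4*(62 - 1*(-37)))/8))/((-82 - 86) - 31563) = (11621 + (-(62 + 37)/4 - √(2/(62 + 37) + 4*(62 + 37))/8))/(-168 - 31563) = (11621 + (-¼*99 - √(2/99 + 4*99)/8))/(-31731) = (11621 + (-99/4 - √(2*(1/99) + 396)/8))*(-1/31731) = (11621 + (-99/4 - √(2/99 + 396)/8))*(-1/31731) = (11621 + (-99/4 - √431266/264))*(-1/31731) = (46385/4 - √431266/264)*(-1/31731) = -46385/126924 + √431266/8376984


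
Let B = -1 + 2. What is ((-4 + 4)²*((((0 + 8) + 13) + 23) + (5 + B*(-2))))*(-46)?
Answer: 0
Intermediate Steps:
B = 1
((-4 + 4)²*((((0 + 8) + 13) + 23) + (5 + B*(-2))))*(-46) = ((-4 + 4)²*((((0 + 8) + 13) + 23) + (5 + 1*(-2))))*(-46) = (0²*(((8 + 13) + 23) + (5 - 2)))*(-46) = (0*((21 + 23) + 3))*(-46) = (0*(44 + 3))*(-46) = (0*47)*(-46) = 0*(-46) = 0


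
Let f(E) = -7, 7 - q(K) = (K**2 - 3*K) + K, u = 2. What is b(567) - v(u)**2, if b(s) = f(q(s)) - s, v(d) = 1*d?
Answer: -578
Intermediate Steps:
q(K) = 7 - K**2 + 2*K (q(K) = 7 - ((K**2 - 3*K) + K) = 7 - (K**2 - 2*K) = 7 + (-K**2 + 2*K) = 7 - K**2 + 2*K)
v(d) = d
b(s) = -7 - s
b(567) - v(u)**2 = (-7 - 1*567) - 1*2**2 = (-7 - 567) - 1*4 = -574 - 4 = -578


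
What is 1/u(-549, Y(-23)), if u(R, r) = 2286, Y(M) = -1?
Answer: 1/2286 ≈ 0.00043745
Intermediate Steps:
1/u(-549, Y(-23)) = 1/2286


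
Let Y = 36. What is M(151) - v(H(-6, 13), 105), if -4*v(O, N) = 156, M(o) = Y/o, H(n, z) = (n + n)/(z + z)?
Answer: 5925/151 ≈ 39.238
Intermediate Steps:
H(n, z) = n/z (H(n, z) = (2*n)/((2*z)) = (2*n)*(1/(2*z)) = n/z)
M(o) = 36/o
v(O, N) = -39 (v(O, N) = -1/4*156 = -39)
M(151) - v(H(-6, 13), 105) = 36/151 - 1*(-39) = 36*(1/151) + 39 = 36/151 + 39 = 5925/151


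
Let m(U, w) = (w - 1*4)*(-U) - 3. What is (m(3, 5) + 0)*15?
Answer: -90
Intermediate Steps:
m(U, w) = -3 - U*(-4 + w) (m(U, w) = (w - 4)*(-U) - 3 = (-4 + w)*(-U) - 3 = -U*(-4 + w) - 3 = -3 - U*(-4 + w))
(m(3, 5) + 0)*15 = ((-3 + 4*3 - 1*3*5) + 0)*15 = ((-3 + 12 - 15) + 0)*15 = (-6 + 0)*15 = -6*15 = -90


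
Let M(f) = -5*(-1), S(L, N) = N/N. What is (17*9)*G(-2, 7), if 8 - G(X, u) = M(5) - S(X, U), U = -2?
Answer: 612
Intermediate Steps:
S(L, N) = 1
M(f) = 5
G(X, u) = 4 (G(X, u) = 8 - (5 - 1*1) = 8 - (5 - 1) = 8 - 1*4 = 8 - 4 = 4)
(17*9)*G(-2, 7) = (17*9)*4 = 153*4 = 612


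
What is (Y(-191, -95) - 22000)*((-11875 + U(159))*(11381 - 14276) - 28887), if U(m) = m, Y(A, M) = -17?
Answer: -746132637861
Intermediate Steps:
(Y(-191, -95) - 22000)*((-11875 + U(159))*(11381 - 14276) - 28887) = (-17 - 22000)*((-11875 + 159)*(11381 - 14276) - 28887) = -22017*(-11716*(-2895) - 28887) = -22017*(33917820 - 28887) = -22017*33888933 = -746132637861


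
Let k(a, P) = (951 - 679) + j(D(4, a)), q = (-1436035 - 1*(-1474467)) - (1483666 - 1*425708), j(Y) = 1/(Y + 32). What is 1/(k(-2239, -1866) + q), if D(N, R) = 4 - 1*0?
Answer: -36/36693143 ≈ -9.8111e-7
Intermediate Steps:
D(N, R) = 4 (D(N, R) = 4 + 0 = 4)
j(Y) = 1/(32 + Y)
q = -1019526 (q = (-1436035 + 1474467) - (1483666 - 425708) = 38432 - 1*1057958 = 38432 - 1057958 = -1019526)
k(a, P) = 9793/36 (k(a, P) = (951 - 679) + 1/(32 + 4) = 272 + 1/36 = 9793/36)
1/(k(-2239, -1866) + q) = 1/(9793/36 - 1019526) = 1/(-36693143/36) = -36/36693143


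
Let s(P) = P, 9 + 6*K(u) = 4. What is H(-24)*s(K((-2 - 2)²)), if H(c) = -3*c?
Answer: -60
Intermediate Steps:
K(u) = -⅚ (K(u) = -3/2 + (⅙)*4 = -3/2 + ⅔ = -⅚)
H(-24)*s(K((-2 - 2)²)) = -3*(-24)*(-⅚) = 72*(-⅚) = -60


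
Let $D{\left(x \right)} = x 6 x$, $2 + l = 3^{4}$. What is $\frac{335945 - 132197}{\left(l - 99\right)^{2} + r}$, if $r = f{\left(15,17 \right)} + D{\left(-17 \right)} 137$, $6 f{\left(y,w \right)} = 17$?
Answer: $\frac{1222488}{1427765} \approx 0.85623$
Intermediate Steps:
$f{\left(y,w \right)} = \frac{17}{6}$ ($f{\left(y,w \right)} = \frac{1}{6} \cdot 17 = \frac{17}{6}$)
$l = 79$ ($l = -2 + 3^{4} = -2 + 81 = 79$)
$D{\left(x \right)} = 6 x^{2}$ ($D{\left(x \right)} = 6 x x = 6 x^{2}$)
$r = \frac{1425365}{6}$ ($r = \frac{17}{6} + 6 \left(-17\right)^{2} \cdot 137 = \frac{17}{6} + 6 \cdot 289 \cdot 137 = \frac{17}{6} + 1734 \cdot 137 = \frac{17}{6} + 237558 = \frac{1425365}{6} \approx 2.3756 \cdot 10^{5}$)
$\frac{335945 - 132197}{\left(l - 99\right)^{2} + r} = \frac{335945 - 132197}{\left(79 - 99\right)^{2} + \frac{1425365}{6}} = \frac{203748}{\left(-20\right)^{2} + \frac{1425365}{6}} = \frac{203748}{400 + \frac{1425365}{6}} = \frac{203748}{\frac{1427765}{6}} = 203748 \cdot \frac{6}{1427765} = \frac{1222488}{1427765}$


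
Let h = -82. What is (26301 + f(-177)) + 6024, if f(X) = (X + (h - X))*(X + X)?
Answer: 61353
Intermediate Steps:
f(X) = -164*X (f(X) = (X + (-82 - X))*(X + X) = -164*X)
(26301 + f(-177)) + 6024 = (26301 - 164*(-177)) + 6024 = (26301 + 29028) + 6024 = 55329 + 6024 = 61353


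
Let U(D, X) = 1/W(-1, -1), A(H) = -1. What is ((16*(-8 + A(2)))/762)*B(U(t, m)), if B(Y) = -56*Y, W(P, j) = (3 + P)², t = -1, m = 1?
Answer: 336/127 ≈ 2.6457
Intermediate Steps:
U(D, X) = ¼ (U(D, X) = 1/((3 - 1)²) = 1/(2²) = 1/4 = ¼)
((16*(-8 + A(2)))/762)*B(U(t, m)) = ((16*(-8 - 1))/762)*(-56*¼) = ((16*(-9))*(1/762))*(-14) = -144*1/762*(-14) = -24/127*(-14) = 336/127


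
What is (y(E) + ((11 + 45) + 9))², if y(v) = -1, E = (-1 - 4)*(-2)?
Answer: 4096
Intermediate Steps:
E = 10 (E = -5*(-2) = 10)
(y(E) + ((11 + 45) + 9))² = (-1 + ((11 + 45) + 9))² = (-1 + (56 + 9))² = (-1 + 65)² = 64² = 4096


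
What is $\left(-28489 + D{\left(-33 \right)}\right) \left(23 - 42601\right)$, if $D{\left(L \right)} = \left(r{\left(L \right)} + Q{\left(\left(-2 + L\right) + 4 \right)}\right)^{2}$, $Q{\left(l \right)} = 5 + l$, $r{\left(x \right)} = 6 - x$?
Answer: $1205808960$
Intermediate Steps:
$D{\left(L \right)} = 169$ ($D{\left(L \right)} = \left(\left(6 - L\right) + \left(5 + \left(\left(-2 + L\right) + 4\right)\right)\right)^{2} = \left(\left(6 - L\right) + \left(5 + \left(2 + L\right)\right)\right)^{2} = \left(\left(6 - L\right) + \left(7 + L\right)\right)^{2} = 13^{2} = 169$)
$\left(-28489 + D{\left(-33 \right)}\right) \left(23 - 42601\right) = \left(-28489 + 169\right) \left(23 - 42601\right) = \left(-28320\right) \left(-42578\right) = 1205808960$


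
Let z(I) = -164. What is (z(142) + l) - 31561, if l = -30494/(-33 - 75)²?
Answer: -185035447/5832 ≈ -31728.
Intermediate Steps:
l = -15247/5832 (l = -30494/((-108)²) = -30494/11664 = -30494*1/11664 = -15247/5832 ≈ -2.6144)
(z(142) + l) - 31561 = (-164 - 15247/5832) - 31561 = -971695/5832 - 31561 = -185035447/5832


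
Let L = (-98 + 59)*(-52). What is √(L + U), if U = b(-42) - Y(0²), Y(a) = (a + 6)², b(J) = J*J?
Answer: 2*√939 ≈ 61.286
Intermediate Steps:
b(J) = J²
Y(a) = (6 + a)²
L = 2028 (L = -39*(-52) = 2028)
U = 1728 (U = (-42)² - (6 + 0²)² = 1764 - (6 + 0)² = 1764 - 1*6² = 1764 - 1*36 = 1764 - 36 = 1728)
√(L + U) = √(2028 + 1728) = √3756 = 2*√939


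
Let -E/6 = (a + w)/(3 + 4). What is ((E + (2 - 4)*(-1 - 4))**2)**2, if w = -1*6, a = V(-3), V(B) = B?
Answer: 236421376/2401 ≈ 98468.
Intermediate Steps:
a = -3
w = -6
E = 54/7 (E = -6*(-3 - 6)/(3 + 4) = -(-54)/7 = -6*(-9/7) = 54/7 ≈ 7.7143)
((E + (2 - 4)*(-1 - 4))**2)**2 = ((54/7 + (2 - 4)*(-1 - 4))**2)**2 = ((54/7 - 2*(-5))**2)**2 = ((54/7 + 10)**2)**2 = ((124/7)**2)**2 = (15376/49)**2 = 236421376/2401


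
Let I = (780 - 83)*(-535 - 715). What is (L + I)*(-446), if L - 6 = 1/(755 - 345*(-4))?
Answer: 829607248794/2135 ≈ 3.8857e+8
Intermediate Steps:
L = 12811/2135 (L = 6 + 1/(755 - 345*(-4)) = 6 + 1/(755 + 1380) = 6 + 1/2135 = 12811/2135 ≈ 6.0005)
I = -871250 (I = 697*(-1250) = -871250)
(L + I)*(-446) = (12811/2135 - 871250)*(-446) = -1860105939/2135*(-446) = 829607248794/2135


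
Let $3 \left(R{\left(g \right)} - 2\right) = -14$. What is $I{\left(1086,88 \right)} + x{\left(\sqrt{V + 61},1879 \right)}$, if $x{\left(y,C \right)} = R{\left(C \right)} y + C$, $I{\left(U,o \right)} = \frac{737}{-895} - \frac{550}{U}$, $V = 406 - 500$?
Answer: $\frac{912519499}{485985} - \frac{8 i \sqrt{33}}{3} \approx 1877.7 - 15.319 i$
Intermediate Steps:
$V = -94$
$R{\left(g \right)} = - \frac{8}{3}$ ($R{\left(g \right)} = 2 + \frac{1}{3} \left(-14\right) = 2 - \frac{14}{3} = - \frac{8}{3}$)
$I{\left(U,o \right)} = - \frac{737}{895} - \frac{550}{U}$ ($I{\left(U,o \right)} = 737 \left(- \frac{1}{895}\right) - \frac{550}{U} = - \frac{737}{895} - \frac{550}{U}$)
$x{\left(y,C \right)} = C - \frac{8 y}{3}$ ($x{\left(y,C \right)} = - \frac{8 y}{3} + C = C - \frac{8 y}{3}$)
$I{\left(1086,88 \right)} + x{\left(\sqrt{V + 61},1879 \right)} = \left(- \frac{737}{895} - \frac{550}{1086}\right) + \left(1879 - \frac{8 \sqrt{-94 + 61}}{3}\right) = \left(- \frac{737}{895} - \frac{275}{543}\right) + \left(1879 - \frac{8 \sqrt{-33}}{3}\right) = \left(- \frac{737}{895} - \frac{275}{543}\right) + \left(1879 - \frac{8 i \sqrt{33}}{3}\right) = - \frac{646316}{485985} + \left(1879 - \frac{8 i \sqrt{33}}{3}\right) = \frac{912519499}{485985} - \frac{8 i \sqrt{33}}{3}$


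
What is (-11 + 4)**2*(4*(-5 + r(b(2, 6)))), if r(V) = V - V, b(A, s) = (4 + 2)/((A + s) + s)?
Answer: -980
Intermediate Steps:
b(A, s) = 6/(A + 2*s)
r(V) = 0
(-11 + 4)**2*(4*(-5 + r(b(2, 6)))) = (-11 + 4)**2*(4*(-5 + 0)) = (-7)**2*(4*(-5)) = 49*(-20) = -980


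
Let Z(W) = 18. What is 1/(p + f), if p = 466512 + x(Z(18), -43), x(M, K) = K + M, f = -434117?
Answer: 1/32370 ≈ 3.0893e-5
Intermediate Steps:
p = 466487 (p = 466512 + (-43 + 18) = 466512 - 25 = 466487)
1/(p + f) = 1/(466487 - 434117) = 1/32370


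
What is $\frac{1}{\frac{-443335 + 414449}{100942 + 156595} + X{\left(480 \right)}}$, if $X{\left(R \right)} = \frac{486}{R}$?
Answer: $\frac{20602960}{18549617} \approx 1.1107$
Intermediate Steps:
$\frac{1}{\frac{-443335 + 414449}{100942 + 156595} + X{\left(480 \right)}} = \frac{1}{\frac{-443335 + 414449}{100942 + 156595} + \frac{486}{480}} = \frac{1}{- \frac{28886}{257537} + 486 \cdot \frac{1}{480}} = \frac{1}{\left(-28886\right) \frac{1}{257537} + \frac{81}{80}} = \frac{1}{- \frac{28886}{257537} + \frac{81}{80}} = \frac{1}{\frac{18549617}{20602960}} = \frac{20602960}{18549617}$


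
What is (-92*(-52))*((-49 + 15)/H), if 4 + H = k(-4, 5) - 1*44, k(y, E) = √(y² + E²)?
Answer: 7807488/2263 + 162656*√41/2263 ≈ 3910.3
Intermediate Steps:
k(y, E) = √(E² + y²)
H = -48 + √41 (H = -4 + (√(5² + (-4)²) - 1*44) = -4 + (√(25 + 16) - 44) = -4 + (√41 - 44) = -4 + (-44 + √41) = -48 + √41 ≈ -41.597)
(-92*(-52))*((-49 + 15)/H) = (-92*(-52))*((-49 + 15)/(-48 + √41)) = 4784*(-34/(-48 + √41)) = -162656/(-48 + √41)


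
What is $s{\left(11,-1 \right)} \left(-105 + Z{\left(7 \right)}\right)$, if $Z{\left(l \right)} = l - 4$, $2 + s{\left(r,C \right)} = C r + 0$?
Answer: $1326$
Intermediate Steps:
$s{\left(r,C \right)} = -2 + C r$ ($s{\left(r,C \right)} = -2 + \left(C r + 0\right) = -2 + C r$)
$Z{\left(l \right)} = -4 + l$ ($Z{\left(l \right)} = l - 4 = -4 + l$)
$s{\left(11,-1 \right)} \left(-105 + Z{\left(7 \right)}\right) = \left(-2 - 11\right) \left(-105 + \left(-4 + 7\right)\right) = \left(-2 - 11\right) \left(-105 + 3\right) = \left(-13\right) \left(-102\right) = 1326$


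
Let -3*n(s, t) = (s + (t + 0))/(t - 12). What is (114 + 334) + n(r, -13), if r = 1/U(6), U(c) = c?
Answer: 201523/450 ≈ 447.83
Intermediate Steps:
r = ⅙ (r = 1/6 = ⅙ ≈ 0.16667)
n(s, t) = -(s + t)/(3*(-12 + t)) (n(s, t) = -(s + (t + 0))/(3*(t - 12)) = -(s + t)/(3*(-12 + t)))
(114 + 334) + n(r, -13) = (114 + 334) + (-1*⅙ - 1*(-13))/(3*(-12 - 13)) = 448 + (⅓)*(-⅙ + 13)/(-25) = 448 + (⅓)*(-1/25)*(77/6) = 448 - 77/450 = 201523/450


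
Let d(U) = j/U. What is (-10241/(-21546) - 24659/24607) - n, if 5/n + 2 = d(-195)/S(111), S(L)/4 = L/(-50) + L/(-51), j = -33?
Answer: 1526553310619/778367590506 ≈ 1.9612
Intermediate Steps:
d(U) = -33/U
S(L) = -202*L/1275 (S(L) = 4*(L/(-50) + L/(-51)) = 4*(L*(-1/50) + L*(-1/51)) = 4*(-L/50 - L/51) = 4*(-101*L/2550) = -202*L/1275)
n = -485810/195259 (n = 5/(-2 + (-33/(-195))/((-202/1275*111))) = 5/(-2 + (-33*(-1/195))/(-7474/425)) = 5/(-2 + (11/65)*(-425/7474)) = 5/(-2 - 935/97162) = 5/(-195259/97162) = 5*(-97162/195259) = -485810/195259 ≈ -2.4880)
(-10241/(-21546) - 24659/24607) - n = (-10241/(-21546) - 24659/24607) - 1*(-485810/195259) = (-10241*(-1/21546) - 24659*1/24607) + 485810/195259 = (77/162 - 24659/24607) + 485810/195259 = -2100019/3986334 + 485810/195259 = 1526553310619/778367590506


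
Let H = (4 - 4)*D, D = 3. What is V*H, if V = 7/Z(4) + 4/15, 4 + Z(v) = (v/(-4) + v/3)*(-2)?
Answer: 0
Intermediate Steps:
H = 0 (H = (4 - 4)*3 = 0*3 = 0)
Z(v) = -4 - v/6 (Z(v) = -4 + (v/(-4) + v/3)*(-2) = -4 + (v*(-¼) + v*(⅓))*(-2) = -4 + (-v/4 + v/3)*(-2) = -4 + (v/12)*(-2) = -4 - v/6)
V = -37/30 (V = 7/(-4 - ⅙*4) + 4/15 = 7/(-4 - ⅔) + 4*(1/15) = 7/(-14/3) + 4/15 = 7*(-3/14) + 4/15 = -3/2 + 4/15 = -37/30 ≈ -1.2333)
V*H = -37/30*0 = 0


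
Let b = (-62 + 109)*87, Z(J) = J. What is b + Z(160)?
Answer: 4249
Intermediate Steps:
b = 4089 (b = 47*87 = 4089)
b + Z(160) = 4089 + 160 = 4249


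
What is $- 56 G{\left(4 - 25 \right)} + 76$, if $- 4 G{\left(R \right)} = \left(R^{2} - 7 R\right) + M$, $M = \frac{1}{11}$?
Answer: $\frac{91402}{11} \approx 8309.3$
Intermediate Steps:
$M = \frac{1}{11} \approx 0.090909$
$G{\left(R \right)} = - \frac{1}{44} - \frac{R^{2}}{4} + \frac{7 R}{4}$ ($G{\left(R \right)} = - \frac{\left(R^{2} - 7 R\right) + \frac{1}{11}}{4} = - \frac{\frac{1}{11} + R^{2} - 7 R}{4} = - \frac{1}{44} - \frac{R^{2}}{4} + \frac{7 R}{4}$)
$- 56 G{\left(4 - 25 \right)} + 76 = - 56 \left(- \frac{1}{44} - \frac{\left(4 - 25\right)^{2}}{4} + \frac{7 \left(4 - 25\right)}{4}\right) + 76 = - 56 \left(- \frac{1}{44} - \frac{\left(-21\right)^{2}}{4} + \frac{7}{4} \left(-21\right)\right) + 76 = - 56 \left(- \frac{1}{44} - \frac{441}{4} - \frac{147}{4}\right) + 76 = \left(-56\right) \left(- \frac{6469}{44}\right) + 76 = \frac{90566}{11} + 76 = \frac{91402}{11}$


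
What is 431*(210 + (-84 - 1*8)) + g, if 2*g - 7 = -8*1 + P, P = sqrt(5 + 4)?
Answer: 50859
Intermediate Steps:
P = 3 (P = sqrt(9) = 3)
g = 1 (g = 7/2 + (-8*1 + 3)/2 = 7/2 + (-8 + 3)/2 = 7/2 + (1/2)*(-5) = 7/2 - 5/2 = 1)
431*(210 + (-84 - 1*8)) + g = 431*(210 + (-84 - 1*8)) + 1 = 431*(210 + (-84 - 8)) + 1 = 431*(210 - 92) + 1 = 431*118 + 1 = 50858 + 1 = 50859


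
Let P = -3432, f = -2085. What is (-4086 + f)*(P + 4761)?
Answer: -8201259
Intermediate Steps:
(-4086 + f)*(P + 4761) = (-4086 - 2085)*(-3432 + 4761) = -6171*1329 = -8201259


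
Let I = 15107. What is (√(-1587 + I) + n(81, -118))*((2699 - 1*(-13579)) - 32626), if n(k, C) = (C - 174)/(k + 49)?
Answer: 2386808/65 - 850096*√5 ≈ -1.8642e+6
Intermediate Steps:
n(k, C) = (-174 + C)/(49 + k)
(√(-1587 + I) + n(81, -118))*((2699 - 1*(-13579)) - 32626) = (√(-1587 + 15107) + (-174 - 118)/(49 + 81))*((2699 - 1*(-13579)) - 32626) = (√13520 - 292/130)*((2699 + 13579) - 32626) = (52*√5 + (1/130)*(-292))*(16278 - 32626) = (52*√5 - 146/65)*(-16348) = (-146/65 + 52*√5)*(-16348) = 2386808/65 - 850096*√5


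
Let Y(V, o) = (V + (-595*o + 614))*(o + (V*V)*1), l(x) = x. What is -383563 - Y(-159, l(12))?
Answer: 168700142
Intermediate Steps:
Y(V, o) = (o + V**2)*(614 + V - 595*o) (Y(V, o) = (V + (614 - 595*o))*(o + V**2*1) = (614 + V - 595*o)*(o + V**2) = (o + V**2)*(614 + V - 595*o))
-383563 - Y(-159, l(12)) = -383563 - ((-159)**3 - 595*12**2 + 614*12 + 614*(-159)**2 - 159*12 - 595*12*(-159)**2) = -383563 - (-4019679 - 595*144 + 7368 + 614*25281 - 1908 - 595*12*25281) = -383563 - (-4019679 - 85680 + 7368 + 15522534 - 1908 - 180506340) = -383563 - 1*(-169083705) = -383563 + 169083705 = 168700142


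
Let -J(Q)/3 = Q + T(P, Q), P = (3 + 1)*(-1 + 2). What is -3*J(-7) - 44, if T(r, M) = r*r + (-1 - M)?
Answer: 91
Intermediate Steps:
P = 4 (P = 4*1 = 4)
T(r, M) = -1 + r² - M (T(r, M) = r² + (-1 - M) = -1 + r² - M)
J(Q) = -45 (J(Q) = -3*(Q + (-1 + 4² - Q)) = -3*(Q + (-1 + 16 - Q)) = -3*(Q + (15 - Q)) = -3*15 = -45)
-3*J(-7) - 44 = -3*(-45) - 44 = 135 - 44 = 91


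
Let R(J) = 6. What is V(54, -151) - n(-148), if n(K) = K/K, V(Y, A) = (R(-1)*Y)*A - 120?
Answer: -49045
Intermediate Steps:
V(Y, A) = -120 + 6*A*Y (V(Y, A) = (6*Y)*A - 120 = 6*A*Y - 120 = -120 + 6*A*Y)
n(K) = 1
V(54, -151) - n(-148) = (-120 + 6*(-151)*54) - 1*1 = (-120 - 48924) - 1 = -49044 - 1 = -49045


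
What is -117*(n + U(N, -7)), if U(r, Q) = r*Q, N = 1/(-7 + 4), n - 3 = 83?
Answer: -10335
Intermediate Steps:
n = 86 (n = 3 + 83 = 86)
N = -⅓ (N = 1/(-3) = -⅓ ≈ -0.33333)
U(r, Q) = Q*r
-117*(n + U(N, -7)) = -117*(86 - 7*(-⅓)) = -117*(86 + 7/3) = -117*265/3 = -10335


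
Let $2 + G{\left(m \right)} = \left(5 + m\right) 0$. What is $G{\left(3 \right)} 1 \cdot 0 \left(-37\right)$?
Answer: $0$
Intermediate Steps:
$G{\left(m \right)} = -2$ ($G{\left(m \right)} = -2 + \left(5 + m\right) 0 = -2 + 0 = -2$)
$G{\left(3 \right)} 1 \cdot 0 \left(-37\right) = - 2 \cdot 1 \cdot 0 \left(-37\right) = \left(-2\right) 0 \left(-37\right) = 0 \left(-37\right) = 0$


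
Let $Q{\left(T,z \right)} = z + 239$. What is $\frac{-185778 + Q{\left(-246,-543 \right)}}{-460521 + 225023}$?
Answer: $\frac{93041}{117749} \approx 0.79016$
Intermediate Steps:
$Q{\left(T,z \right)} = 239 + z$
$\frac{-185778 + Q{\left(-246,-543 \right)}}{-460521 + 225023} = \frac{-185778 + \left(239 - 543\right)}{-460521 + 225023} = \frac{-185778 - 304}{-235498} = \left(-186082\right) \left(- \frac{1}{235498}\right) = \frac{93041}{117749}$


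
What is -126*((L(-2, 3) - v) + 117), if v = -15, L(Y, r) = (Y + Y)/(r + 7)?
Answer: -82908/5 ≈ -16582.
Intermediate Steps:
L(Y, r) = 2*Y/(7 + r) (L(Y, r) = (2*Y)/(7 + r) = 2*Y/(7 + r))
-126*((L(-2, 3) - v) + 117) = -126*((2*(-2)/(7 + 3) - 1*(-15)) + 117) = -126*((2*(-2)/10 + 15) + 117) = -126*((2*(-2)*(1/10) + 15) + 117) = -126*((-2/5 + 15) + 117) = -126*(73/5 + 117) = -126*658/5 = -82908/5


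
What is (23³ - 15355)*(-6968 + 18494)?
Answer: -36744888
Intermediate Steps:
(23³ - 15355)*(-6968 + 18494) = (12167 - 15355)*11526 = -3188*11526 = -36744888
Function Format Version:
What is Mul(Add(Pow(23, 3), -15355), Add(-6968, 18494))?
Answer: -36744888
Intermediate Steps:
Mul(Add(Pow(23, 3), -15355), Add(-6968, 18494)) = Mul(Add(12167, -15355), 11526) = Mul(-3188, 11526) = -36744888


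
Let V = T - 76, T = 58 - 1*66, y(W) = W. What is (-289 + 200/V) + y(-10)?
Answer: -6329/21 ≈ -301.38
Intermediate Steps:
T = -8 (T = 58 - 66 = -8)
V = -84 (V = -8 - 76 = -84)
(-289 + 200/V) + y(-10) = (-289 + 200/(-84)) - 10 = (-289 + 200*(-1/84)) - 10 = (-289 - 50/21) - 10 = -6119/21 - 10 = -6329/21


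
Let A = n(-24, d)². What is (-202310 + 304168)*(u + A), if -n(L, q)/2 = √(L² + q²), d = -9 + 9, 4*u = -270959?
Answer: -13330309247/2 ≈ -6.6652e+9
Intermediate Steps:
u = -270959/4 (u = (¼)*(-270959) = -270959/4 ≈ -67740.)
d = 0
n(L, q) = -2*√(L² + q²)
A = 2304 (A = (-2*√((-24)² + 0²))² = (-2*√(576 + 0))² = (-2*√576)² = (-2*24)² = (-48)² = 2304)
(-202310 + 304168)*(u + A) = (-202310 + 304168)*(-270959/4 + 2304) = 101858*(-261743/4) = -13330309247/2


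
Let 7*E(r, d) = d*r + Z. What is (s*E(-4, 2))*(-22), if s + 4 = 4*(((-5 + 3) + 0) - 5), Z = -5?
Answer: -9152/7 ≈ -1307.4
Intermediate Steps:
E(r, d) = -5/7 + d*r/7 (E(r, d) = (d*r - 5)/7 = (-5 + d*r)/7 = -5/7 + d*r/7)
s = -32 (s = -4 + 4*(((-5 + 3) + 0) - 5) = -4 + 4*((-2 + 0) - 5) = -4 + 4*(-2 - 5) = -4 + 4*(-7) = -4 - 28 = -32)
(s*E(-4, 2))*(-22) = -32*(-5/7 + (⅐)*2*(-4))*(-22) = -32*(-5/7 - 8/7)*(-22) = -32*(-13/7)*(-22) = (416/7)*(-22) = -9152/7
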